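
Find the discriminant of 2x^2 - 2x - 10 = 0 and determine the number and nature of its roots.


For ax^2 + bx + c = 0, discriminant D = b^2 - 4ac
Here a = 2, b = -2, c = -10
D = (-2)^2 - 4(2)(-10) = 4 + 80 = 84

D = 84 > 0 but not a perfect square
The equation has 2 distinct real irrational roots.

Discriminant = 84, 2 distinct real irrational roots


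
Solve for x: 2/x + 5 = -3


Subtract 5 from both sides: 2/x = -8
Multiply both sides by x: 2 = -8 * x
Divide by -8: x = -1/4

x = -1/4


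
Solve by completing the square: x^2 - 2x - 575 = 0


Start: x^2 - 2x - 575 = 0
Move constant: x^2 - 2x = 575
Half of -2 is -1, squared is 1
Add 1 to both sides: x^2 - 2x + 1 = 576
(x - 1)^2 = 576
x - 1 = ±24
x = 1 + 24 = 25 or x = 1 - 24 = -23

x = -23, x = 25


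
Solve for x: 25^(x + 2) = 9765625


Express both sides with the same base.
9765625 = 25^5
Since the bases match, equate exponents: x + 2 = 5
So x = 5 - (2) = 3

x = 3


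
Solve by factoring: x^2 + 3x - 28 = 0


We need two numbers that multiply to -28 and add to 3.
Those numbers are 7 and -4 (since 7 * (-4) = -28 and 7 + (-4) = 3).
So x^2 + 3x - 28 = (x + 7)(x - 4) = 0
Setting each factor to zero: x = -7 or x = 4

x = -7, x = 4


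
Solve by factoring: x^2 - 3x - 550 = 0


We need two numbers that multiply to -550 and add to -3.
Those numbers are 22 and -25 (since 22 * (-25) = -550 and 22 + (-25) = -3).
So x^2 - 3x - 550 = (x + 22)(x - 25) = 0
Setting each factor to zero: x = -22 or x = 25

x = -22, x = 25


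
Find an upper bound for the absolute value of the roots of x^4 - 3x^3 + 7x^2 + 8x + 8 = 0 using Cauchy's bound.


Cauchy's bound: all roots r satisfy |r| <= 1 + max(|a_i/a_n|) for i = 0,...,n-1
where a_n is the leading coefficient.

Coefficients: [1, -3, 7, 8, 8]
Leading coefficient a_n = 1
Ratios |a_i/a_n|: 3, 7, 8, 8
Maximum ratio: 8
Cauchy's bound: |r| <= 1 + 8 = 9

Upper bound = 9


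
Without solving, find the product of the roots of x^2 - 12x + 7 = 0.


By Vieta's formulas for ax^2 + bx + c = 0:
  Sum of roots = -b/a
  Product of roots = c/a

Here a = 1, b = -12, c = 7
Sum = -(-12)/1 = 12
Product = 7/1 = 7

Product = 7


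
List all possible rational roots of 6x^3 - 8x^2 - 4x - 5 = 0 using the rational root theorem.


Rational root theorem: possible roots are ±p/q where:
  p divides the constant term (-5): p ∈ {1, 5}
  q divides the leading coefficient (6): q ∈ {1, 2, 3, 6}

All possible rational roots: -5, -5/2, -5/3, -1, -5/6, -1/2, -1/3, -1/6, 1/6, 1/3, 1/2, 5/6, 1, 5/3, 5/2, 5

-5, -5/2, -5/3, -1, -5/6, -1/2, -1/3, -1/6, 1/6, 1/3, 1/2, 5/6, 1, 5/3, 5/2, 5


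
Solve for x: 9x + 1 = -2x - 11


Starting with: 9x + 1 = -2x - 11
Move all x terms to left: (9 + 2)x = -11 - 1
Simplify: 11x = -12
Divide both sides by 11: x = -12/11

x = -12/11


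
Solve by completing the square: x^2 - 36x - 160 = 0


Start: x^2 - 36x - 160 = 0
Move constant: x^2 - 36x = 160
Half of -36 is -18, squared is 324
Add 324 to both sides: x^2 - 36x + 324 = 484
(x - 18)^2 = 484
x - 18 = ±22
x = 18 + 22 = 40 or x = 18 - 22 = -4

x = -4, x = 40


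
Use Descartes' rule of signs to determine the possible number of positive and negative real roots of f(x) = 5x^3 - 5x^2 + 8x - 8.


Descartes' rule of signs:

For positive roots, count sign changes in f(x) = 5x^3 - 5x^2 + 8x - 8:
Signs of coefficients: +, -, +, -
Number of sign changes: 3
Possible positive real roots: 3, 1

For negative roots, examine f(-x) = -5x^3 - 5x^2 - 8x - 8:
Signs of coefficients: -, -, -, -
Number of sign changes: 0
Possible negative real roots: 0

Positive roots: 3 or 1; Negative roots: 0


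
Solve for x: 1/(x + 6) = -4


Multiply both sides by (x + 6): 1 = -4(x + 6)
Distribute: 1 = -4x - 24
-4x = 1 + 24 = 25
x = -25/4

x = -25/4


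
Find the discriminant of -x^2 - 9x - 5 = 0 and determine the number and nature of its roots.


For ax^2 + bx + c = 0, discriminant D = b^2 - 4ac
Here a = -1, b = -9, c = -5
D = (-9)^2 - 4(-1)(-5) = 81 - 20 = 61

D = 61 > 0 but not a perfect square
The equation has 2 distinct real irrational roots.

Discriminant = 61, 2 distinct real irrational roots


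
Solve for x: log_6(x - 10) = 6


Convert to exponential form: x - 10 = 6^6 = 46656
x = 46656 + 10 = 46666
Check: log_6(46666 - 10) = log_6(46656) = log_6(46656) = 6 ✓

x = 46666


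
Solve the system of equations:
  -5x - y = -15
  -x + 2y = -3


Using Cramer's rule:
Determinant D = (-5)(2) - (-1)(-1) = -10 - 1 = -11
Dx = (-15)(2) - (-3)(-1) = -30 - 3 = -33
Dy = (-5)(-3) - (-1)(-15) = 15 - 15 = 0
x = Dx/D = -33/-11 = 3
y = Dy/D = 0/-11 = 0

x = 3, y = 0


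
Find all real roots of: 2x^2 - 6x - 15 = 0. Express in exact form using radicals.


Using the quadratic formula: x = (-b ± sqrt(b^2 - 4ac)) / (2a)
Here a = 2, b = -6, c = -15
Discriminant = b^2 - 4ac = (-6)^2 - 4(2)(-15) = 36 + 120 = 156
Since discriminant = 156 > 0, there are two real roots.
x = (6 ± 2*sqrt(39)) / 4
Simplifying: x = (3 ± sqrt(39)) / 2
Numerically: x ≈ 4.6225 or x ≈ -1.6225

x = (3 + sqrt(39)) / 2 or x = (3 - sqrt(39)) / 2


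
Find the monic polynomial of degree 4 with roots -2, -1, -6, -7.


A monic polynomial with roots -2, -1, -6, -7 is:
p(x) = (x + 2)(x + 1)(x + 6)(x + 7)
After multiplying by (x + 2): x + 2
After multiplying by (x + 1): x^2 + 3x + 2
After multiplying by (x + 6): x^3 + 9x^2 + 20x + 12
After multiplying by (x + 7): x^4 + 16x^3 + 83x^2 + 152x + 84

x^4 + 16x^3 + 83x^2 + 152x + 84


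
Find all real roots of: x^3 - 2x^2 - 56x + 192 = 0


Let p(x) = x^3 - 2x^2 - 56x + 192. By the rational root theorem (leading coefficient 1), any rational root is an integer divisor of 192: try ±1, ±2, ... in turn.
Test x = 1: value = 135 ≠ 0.
Test x = -1: value = 245 ≠ 0.
Test x = 2: value = 80 ≠ 0.
Test x = -2: value = 288 ≠ 0.
Test x = 3: value = 33 ≠ 0.
Test x = -3: value = 315 ≠ 0.
Test x = 4: value = 0 ✓, so (x - 4) is a factor.
Synthetic division by (x - 4): bring down 1; 1(4) - 2 = 2; 2(4) - 56 = -48; (-48)(4) + 192 = 0 → quotient x^2 + 2x - 48, remainder 0.
Solve the quadratic x^2 + 2x - 48 = 0: discriminant = 2^2 - 4(1)(-48) = 4 + 192 = 196.
sqrt(196) = 14, so x = (-2 ± 14)/2: x = 6 or x = -8.

x = -8, x = 4, x = 6


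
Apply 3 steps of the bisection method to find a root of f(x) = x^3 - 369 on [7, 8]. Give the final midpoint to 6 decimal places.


f(x) = x^3 - 369
f(7) = -26 < 0
f(8) = 143 > 0

Step 1: midpoint = (7.000000 + 8.000000)/2 = 7.500000
  f(7.500000) = 52.875000
  f(mid) > 0, so root is in [7.000000, 7.500000]

Step 2: midpoint = (7.000000 + 7.500000)/2 = 7.250000
  f(7.250000) = 12.078125
  f(mid) > 0, so root is in [7.000000, 7.250000]

Step 3: midpoint = (7.000000 + 7.250000)/2 = 7.125000
  f(7.125000) = -7.294922
  f(mid) < 0, so root is in [7.125000, 7.250000]

midpoint = 7.125000


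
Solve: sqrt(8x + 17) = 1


Square both sides: 8x + 17 = 1^2 = 1
8x = 1 - 17 = -16
x = -2
Check: sqrt(8*(-2) + 17) = sqrt(1) = 1 ✓

x = -2


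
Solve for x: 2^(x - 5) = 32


Express both sides with the same base.
32 = 2^5
Since the bases match, equate exponents: x - 5 = 5
So x = 5 - (-5) = 10

x = 10


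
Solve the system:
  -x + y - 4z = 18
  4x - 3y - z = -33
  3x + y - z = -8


Using Cramer's rule. Expand each determinant along the first row.
D  = (-1)*[(-3)*(-1) - (-1)*1] - 1*[4*(-1) - (-1)*3] + (-4)*[4*1 - (-3)*3]
  = (-1)*(4) - 1*(-1) + (-4)*(13) = -55
Dx = 18*[(-3)*(-1) - (-1)*1] - 1*[(-33)*(-1) - (-1)*(-8)] + (-4)*[(-33)*1 - (-3)*(-8)]
  = 18*(4) - 1*(25) + (-4)*(-57) = 275
Dy = (-1)*[(-33)*(-1) - (-1)*(-8)] - 18*[4*(-1) - (-1)*3] + (-4)*[4*(-8) - (-33)*3]
  = (-1)*(25) - 18*(-1) + (-4)*(67) = -275
Dz = (-1)*[(-3)*(-8) - (-33)*1] - 1*[4*(-8) - (-33)*3] + 18*[4*1 - (-3)*3]
  = (-1)*(57) - 1*(67) + 18*(13) = 110
x = Dx/D = 275/-55 = -5, y = Dy/D = -275/-55 = 5, z = Dz/D = 110/-55 = -2
Check eq1: (-1)(-5) + (1)(5) + (-4)(-2) = 18 = 18 ✓
Check eq2: (4)(-5) + (-3)(5) + (-1)(-2) = -33 = -33 ✓
Check eq3: (3)(-5) + (1)(5) + (-1)(-2) = -8 = -8 ✓

x = -5, y = 5, z = -2


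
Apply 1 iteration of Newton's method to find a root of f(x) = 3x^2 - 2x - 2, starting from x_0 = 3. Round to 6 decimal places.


Newton's method: x_(n+1) = x_n - f(x_n)/f'(x_n)
f(x) = 3x^2 - 2x - 2
f'(x) = 6x - 2

Iteration 1:
  f(3.000000) = 19.000000
  f'(3.000000) = 16.000000
  x_1 = 3.000000 - (19.000000)/(16.000000) = 1.812500

x_1 = 1.812500


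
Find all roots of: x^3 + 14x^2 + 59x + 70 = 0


Let p(x) = x^3 + 14x^2 + 59x + 70. By the rational root theorem (leading coefficient 1), any rational root is an integer divisor of 70: try ±1, ±2, ... in turn.
Test x = 1: value = 144 ≠ 0.
Test x = -1: value = 24 ≠ 0.
Test x = 2: value = 252 ≠ 0.
Test x = -2: value = 0 ✓, so (x + 2) is a factor.
Synthetic division by (x + 2): bring down 1; 1(-2) + 14 = 12; 12(-2) + 59 = 35; 35(-2) + 70 = 0 → quotient x^2 + 12x + 35, remainder 0.
Solve the quadratic x^2 + 12x + 35 = 0: discriminant = 12^2 - 4(1)(35) = 144 - 140 = 4.
sqrt(4) = 2, so x = (-12 ± 2)/2: x = -5 or x = -7.
Collecting all roots found:

x = -7, x = -5, x = -2


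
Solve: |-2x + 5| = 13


An absolute value equation |expr| = 13 gives two cases:
Case 1: -2x + 5 = 13
  -2x = 8, so x = -4
Case 2: -2x + 5 = -13
  -2x = -18, so x = 9

x = -4, x = 9


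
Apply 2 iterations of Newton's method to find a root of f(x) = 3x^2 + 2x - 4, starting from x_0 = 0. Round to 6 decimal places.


Newton's method: x_(n+1) = x_n - f(x_n)/f'(x_n)
f(x) = 3x^2 + 2x - 4
f'(x) = 6x + 2

Iteration 1:
  f(0.000000) = -4.000000
  f'(0.000000) = 2.000000
  x_1 = 0.000000 - (-4.000000)/(2.000000) = 2.000000

Iteration 2:
  f(2.000000) = 12.000000
  f'(2.000000) = 14.000000
  x_2 = 2.000000 - (12.000000)/(14.000000) = 1.142857

x_2 = 1.142857


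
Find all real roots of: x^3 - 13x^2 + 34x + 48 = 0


Let p(x) = x^3 - 13x^2 + 34x + 48. By the rational root theorem (leading coefficient 1), any rational root is an integer divisor of 48: try ±1, ±2, ... in turn.
Test x = 1: value = 70 ≠ 0.
Test x = -1: value = 0 ✓, so (x + 1) is a factor.
Synthetic division by (x + 1): bring down 1; 1(-1) - 13 = -14; (-14)(-1) + 34 = 48; 48(-1) + 48 = 0 → quotient x^2 - 14x + 48, remainder 0.
Solve the quadratic x^2 - 14x + 48 = 0: discriminant = (-14)^2 - 4(1)(48) = 196 - 192 = 4.
sqrt(4) = 2, so x = (14 ± 2)/2: x = 8 or x = 6.

x = -1, x = 6, x = 8


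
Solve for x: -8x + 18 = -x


Starting with: -8x + 18 = -x
Move all x terms to left: (-8 + 1)x = 0 - 18
Simplify: -7x = -18
Divide both sides by -7: x = 18/7

x = 18/7


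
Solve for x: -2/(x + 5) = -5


Multiply both sides by (x + 5): -2 = -5(x + 5)
Distribute: -2 = -5x - 25
-5x = -2 + 25 = 23
x = -23/5

x = -23/5


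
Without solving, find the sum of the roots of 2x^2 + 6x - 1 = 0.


By Vieta's formulas for ax^2 + bx + c = 0:
  Sum of roots = -b/a
  Product of roots = c/a

Here a = 2, b = 6, c = -1
Sum = -(6)/2 = -3
Product = -1/2 = -1/2

Sum = -3


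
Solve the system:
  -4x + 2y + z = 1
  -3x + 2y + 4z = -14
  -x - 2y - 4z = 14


Using Cramer's rule. Expand each determinant along the first row.
D  = (-4)*[2*(-4) - 4*(-2)] - 2*[(-3)*(-4) - 4*(-1)] + 1*[(-3)*(-2) - 2*(-1)]
  = (-4)*(0) - 2*(16) + 1*(8) = -24
Dx = 1*[2*(-4) - 4*(-2)] - 2*[(-14)*(-4) - 4*14] + 1*[(-14)*(-2) - 2*14]
  = 1*(0) - 2*(0) + 1*(0) = 0
Dy = (-4)*[(-14)*(-4) - 4*14] - 1*[(-3)*(-4) - 4*(-1)] + 1*[(-3)*14 - (-14)*(-1)]
  = (-4)*(0) - 1*(16) + 1*(-56) = -72
Dz = (-4)*[2*14 - (-14)*(-2)] - 2*[(-3)*14 - (-14)*(-1)] + 1*[(-3)*(-2) - 2*(-1)]
  = (-4)*(0) - 2*(-56) + 1*(8) = 120
x = Dx/D = 0/-24 = 0, y = Dy/D = -72/-24 = 3, z = Dz/D = 120/-24 = -5
Check eq1: (-4)(0) + (2)(3) + (1)(-5) = 1 = 1 ✓
Check eq2: (-3)(0) + (2)(3) + (4)(-5) = -14 = -14 ✓
Check eq3: (-1)(0) + (-2)(3) + (-4)(-5) = 14 = 14 ✓

x = 0, y = 3, z = -5


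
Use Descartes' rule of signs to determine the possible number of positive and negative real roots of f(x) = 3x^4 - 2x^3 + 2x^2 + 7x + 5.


Descartes' rule of signs:

For positive roots, count sign changes in f(x) = 3x^4 - 2x^3 + 2x^2 + 7x + 5:
Signs of coefficients: +, -, +, +, +
Number of sign changes: 2
Possible positive real roots: 2, 0

For negative roots, examine f(-x) = 3x^4 + 2x^3 + 2x^2 - 7x + 5:
Signs of coefficients: +, +, +, -, +
Number of sign changes: 2
Possible negative real roots: 2, 0

Positive roots: 2 or 0; Negative roots: 2 or 0


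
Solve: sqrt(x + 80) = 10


Square both sides: x + 80 = 10^2 = 100
x = 100 - 80 = 20
x = 20
Check: sqrt(1*20 + 80) = sqrt(100) = 10 ✓

x = 20


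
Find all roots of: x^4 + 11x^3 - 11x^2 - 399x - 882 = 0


Let p(x) = x^4 + 11x^3 - 11x^2 - 399x - 882. By the rational root theorem (leading coefficient 1), any rational root is an integer divisor of 882: try ±1, ±2, ... in turn.
Test x = 1: value = -1280 ≠ 0.
Test x = -1: value = -504 ≠ 0.
Test x = 2: value = -1620 ≠ 0.
Test x = -2: value = -200 ≠ 0.
Test x = 3: value = -1800 ≠ 0.
Test x = -3: value = 0 ✓, so (x + 3) is a factor.
Synthetic division by (x + 3): bring down 1; 1(-3) + 11 = 8; 8(-3) - 11 = -35; (-35)(-3) - 399 = -294; (-294)(-3) - 882 = 0 → quotient x^3 + 8x^2 - 35x - 294, remainder 0.
Continue with the quotient x^3 + 8x^2 - 35x - 294 (candidates must divide 294; re-test x = -3 first in case it repeats).
Test x = -3: value = -144 ≠ 0.
Test x = 6: value = 0 ✓, so (x - 6) is a factor.
Synthetic division by (x - 6): bring down 1; 1(6) + 8 = 14; 14(6) - 35 = 49; 49(6) - 294 = 0 → quotient x^2 + 14x + 49, remainder 0.
Solve the quadratic x^2 + 14x + 49 = 0: discriminant = 14^2 - 4(1)(49) = 196 - 196 = 0.
Discriminant = 0, so a double root: x = -14/2 = -7.
Collecting all roots found:

x = -7 (multiplicity 2), x = -3, x = 6


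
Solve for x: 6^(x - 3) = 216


Express both sides with the same base.
216 = 6^3
Since the bases match, equate exponents: x - 3 = 3
So x = 3 - (-3) = 6

x = 6


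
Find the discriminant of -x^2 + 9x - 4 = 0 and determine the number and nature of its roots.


For ax^2 + bx + c = 0, discriminant D = b^2 - 4ac
Here a = -1, b = 9, c = -4
D = (9)^2 - 4(-1)(-4) = 81 - 16 = 65

D = 65 > 0 but not a perfect square
The equation has 2 distinct real irrational roots.

Discriminant = 65, 2 distinct real irrational roots


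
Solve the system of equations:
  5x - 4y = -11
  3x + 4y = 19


Using Cramer's rule:
Determinant D = (5)(4) - (3)(-4) = 20 + 12 = 32
Dx = (-11)(4) - (19)(-4) = -44 + 76 = 32
Dy = (5)(19) - (3)(-11) = 95 + 33 = 128
x = Dx/D = 32/32 = 1
y = Dy/D = 128/32 = 4

x = 1, y = 4


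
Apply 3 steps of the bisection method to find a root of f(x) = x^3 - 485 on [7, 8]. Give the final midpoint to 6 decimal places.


f(x) = x^3 - 485
f(7) = -142 < 0
f(8) = 27 > 0

Step 1: midpoint = (7.000000 + 8.000000)/2 = 7.500000
  f(7.500000) = -63.125000
  f(mid) < 0, so root is in [7.500000, 8.000000]

Step 2: midpoint = (7.500000 + 8.000000)/2 = 7.750000
  f(7.750000) = -19.515625
  f(mid) < 0, so root is in [7.750000, 8.000000]

Step 3: midpoint = (7.750000 + 8.000000)/2 = 7.875000
  f(7.875000) = 3.373047
  f(mid) > 0, so root is in [7.750000, 7.875000]

midpoint = 7.875000


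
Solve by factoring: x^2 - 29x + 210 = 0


We need two numbers that multiply to 210 and add to -29.
Those numbers are -14 and -15 (since (-14) * (-15) = 210 and (-14) + (-15) = -29).
So x^2 - 29x + 210 = (x - 14)(x - 15) = 0
Setting each factor to zero: x = 14 or x = 15

x = 14, x = 15


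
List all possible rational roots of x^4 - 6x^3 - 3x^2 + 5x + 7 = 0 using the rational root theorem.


Rational root theorem: possible roots are ±p/q where:
  p divides the constant term (7): p ∈ {1, 7}
  q divides the leading coefficient (1): q ∈ {1}

All possible rational roots: -7, -1, 1, 7

-7, -1, 1, 7


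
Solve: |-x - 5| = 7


An absolute value equation |expr| = 7 gives two cases:
Case 1: -x - 5 = 7
  -x = 12, so x = -12
Case 2: -x - 5 = -7
  -x = -2, so x = 2

x = -12, x = 2


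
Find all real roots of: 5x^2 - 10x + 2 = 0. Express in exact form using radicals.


Using the quadratic formula: x = (-b ± sqrt(b^2 - 4ac)) / (2a)
Here a = 5, b = -10, c = 2
Discriminant = b^2 - 4ac = (-10)^2 - 4(5)(2) = 100 - 40 = 60
Since discriminant = 60 > 0, there are two real roots.
x = (10 ± 2*sqrt(15)) / 10
Simplifying: x = (5 ± sqrt(15)) / 5
Numerically: x ≈ 1.7746 or x ≈ 0.2254

x = (5 + sqrt(15)) / 5 or x = (5 - sqrt(15)) / 5


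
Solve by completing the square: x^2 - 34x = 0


Start: x^2 - 34x + 0 = 0
Move constant: x^2 - 34x = 0
Half of -34 is -17, squared is 289
Add 289 to both sides: x^2 - 34x + 289 = 289
(x - 17)^2 = 289
x - 17 = ±17
x = 17 + 17 = 34 or x = 17 - 17 = 0

x = 0, x = 34


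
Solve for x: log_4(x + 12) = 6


Convert to exponential form: x + 12 = 4^6 = 4096
x = 4096 - 12 = 4084
Check: log_4(4084 + 12) = log_4(4096) = log_4(4096) = 6 ✓

x = 4084


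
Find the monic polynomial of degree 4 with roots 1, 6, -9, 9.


A monic polynomial with roots 1, 6, -9, 9 is:
p(x) = (x - 1)(x - 6)(x + 9)(x - 9)
After multiplying by (x - 1): x - 1
After multiplying by (x - 6): x^2 - 7x + 6
After multiplying by (x + 9): x^3 + 2x^2 - 57x + 54
After multiplying by (x - 9): x^4 - 7x^3 - 75x^2 + 567x - 486

x^4 - 7x^3 - 75x^2 + 567x - 486


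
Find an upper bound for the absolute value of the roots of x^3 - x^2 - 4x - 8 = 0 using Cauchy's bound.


Cauchy's bound: all roots r satisfy |r| <= 1 + max(|a_i/a_n|) for i = 0,...,n-1
where a_n is the leading coefficient.

Coefficients: [1, -1, -4, -8]
Leading coefficient a_n = 1
Ratios |a_i/a_n|: 1, 4, 8
Maximum ratio: 8
Cauchy's bound: |r| <= 1 + 8 = 9

Upper bound = 9


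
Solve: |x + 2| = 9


An absolute value equation |expr| = 9 gives two cases:
Case 1: x + 2 = 9
  x = 7, so x = 7
Case 2: x + 2 = -9
  x = -11, so x = -11

x = -11, x = 7


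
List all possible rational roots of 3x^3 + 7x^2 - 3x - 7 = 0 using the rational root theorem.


Rational root theorem: possible roots are ±p/q where:
  p divides the constant term (-7): p ∈ {1, 7}
  q divides the leading coefficient (3): q ∈ {1, 3}

All possible rational roots: -7, -7/3, -1, -1/3, 1/3, 1, 7/3, 7

-7, -7/3, -1, -1/3, 1/3, 1, 7/3, 7


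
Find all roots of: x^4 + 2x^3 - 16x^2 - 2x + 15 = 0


Let p(x) = x^4 + 2x^3 - 16x^2 - 2x + 15. By the rational root theorem (leading coefficient 1), any rational root is an integer divisor of 15: try ±1, ±2, ... in turn.
Test x = 1: value = 0 ✓, so (x - 1) is a factor.
Synthetic division by (x - 1): bring down 1; 1(1) + 2 = 3; 3(1) - 16 = -13; (-13)(1) - 2 = -15; (-15)(1) + 15 = 0 → quotient x^3 + 3x^2 - 13x - 15, remainder 0.
Continue with the quotient x^3 + 3x^2 - 13x - 15 (candidates must divide 15; re-test x = 1 first in case it repeats).
Test x = 1: value = -24 ≠ 0.
Test x = -1: value = 0 ✓, so (x + 1) is a factor.
Synthetic division by (x + 1): bring down 1; 1(-1) + 3 = 2; 2(-1) - 13 = -15; (-15)(-1) - 15 = 0 → quotient x^2 + 2x - 15, remainder 0.
Solve the quadratic x^2 + 2x - 15 = 0: discriminant = 2^2 - 4(1)(-15) = 4 + 60 = 64.
sqrt(64) = 8, so x = (-2 ± 8)/2: x = 3 or x = -5.
Collecting all roots found:

x = -5, x = -1, x = 1, x = 3


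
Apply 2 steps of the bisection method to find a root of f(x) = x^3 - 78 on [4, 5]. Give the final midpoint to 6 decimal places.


f(x) = x^3 - 78
f(4) = -14 < 0
f(5) = 47 > 0

Step 1: midpoint = (4.000000 + 5.000000)/2 = 4.500000
  f(4.500000) = 13.125000
  f(mid) > 0, so root is in [4.000000, 4.500000]

Step 2: midpoint = (4.000000 + 4.500000)/2 = 4.250000
  f(4.250000) = -1.234375
  f(mid) < 0, so root is in [4.250000, 4.500000]

midpoint = 4.250000


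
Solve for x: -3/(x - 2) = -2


Multiply both sides by (x - 2): -3 = -2(x - 2)
Distribute: -3 = -2x + 4
-2x = -3 - 4 = -7
x = 7/2

x = 7/2


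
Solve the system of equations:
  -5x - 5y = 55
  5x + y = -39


Using Cramer's rule:
Determinant D = (-5)(1) - (5)(-5) = -5 + 25 = 20
Dx = (55)(1) - (-39)(-5) = 55 - 195 = -140
Dy = (-5)(-39) - (5)(55) = 195 - 275 = -80
x = Dx/D = -140/20 = -7
y = Dy/D = -80/20 = -4

x = -7, y = -4


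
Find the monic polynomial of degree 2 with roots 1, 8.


A monic polynomial with roots 1, 8 is:
p(x) = (x - 1)(x - 8)
After multiplying by (x - 1): x - 1
After multiplying by (x - 8): x^2 - 9x + 8

x^2 - 9x + 8


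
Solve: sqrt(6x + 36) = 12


Square both sides: 6x + 36 = 12^2 = 144
6x = 144 - 36 = 108
x = 18
Check: sqrt(6*18 + 36) = sqrt(144) = 12 ✓

x = 18


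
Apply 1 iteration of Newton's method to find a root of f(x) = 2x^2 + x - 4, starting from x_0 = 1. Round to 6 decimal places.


Newton's method: x_(n+1) = x_n - f(x_n)/f'(x_n)
f(x) = 2x^2 + x - 4
f'(x) = 4x + 1

Iteration 1:
  f(1.000000) = -1.000000
  f'(1.000000) = 5.000000
  x_1 = 1.000000 - (-1.000000)/(5.000000) = 1.200000

x_1 = 1.200000


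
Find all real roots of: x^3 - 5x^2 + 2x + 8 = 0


Let p(x) = x^3 - 5x^2 + 2x + 8. By the rational root theorem (leading coefficient 1), any rational root is an integer divisor of 8: try ±1, ±2, ... in turn.
Test x = 1: value = 6 ≠ 0.
Test x = -1: value = 0 ✓, so (x + 1) is a factor.
Synthetic division by (x + 1): bring down 1; 1(-1) - 5 = -6; (-6)(-1) + 2 = 8; 8(-1) + 8 = 0 → quotient x^2 - 6x + 8, remainder 0.
Solve the quadratic x^2 - 6x + 8 = 0: discriminant = (-6)^2 - 4(1)(8) = 36 - 32 = 4.
sqrt(4) = 2, so x = (6 ± 2)/2: x = 4 or x = 2.

x = -1, x = 2, x = 4


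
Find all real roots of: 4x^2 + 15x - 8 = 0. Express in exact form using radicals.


Using the quadratic formula: x = (-b ± sqrt(b^2 - 4ac)) / (2a)
Here a = 4, b = 15, c = -8
Discriminant = b^2 - 4ac = 15^2 - 4(4)(-8) = 225 + 128 = 353
Since discriminant = 353 > 0, there are two real roots.
x = (-15 ± sqrt(353)) / 8
Numerically: x ≈ 0.4735 or x ≈ -4.2235

x = (-15 + sqrt(353)) / 8 or x = (-15 - sqrt(353)) / 8


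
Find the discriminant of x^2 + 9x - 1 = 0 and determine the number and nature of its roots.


For ax^2 + bx + c = 0, discriminant D = b^2 - 4ac
Here a = 1, b = 9, c = -1
D = (9)^2 - 4(1)(-1) = 81 + 4 = 85

D = 85 > 0 but not a perfect square
The equation has 2 distinct real irrational roots.

Discriminant = 85, 2 distinct real irrational roots


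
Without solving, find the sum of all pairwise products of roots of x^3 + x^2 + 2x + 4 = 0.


By Vieta's formulas for x^3 + bx^2 + cx + d = 0:
  r1 + r2 + r3 = -b/a = -1
  r1*r2 + r1*r3 + r2*r3 = c/a = 2
  r1*r2*r3 = -d/a = -4


Sum of pairwise products = 2


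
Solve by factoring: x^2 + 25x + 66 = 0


We need two numbers that multiply to 66 and add to 25.
Those numbers are 22 and 3 (since 22 * 3 = 66 and 22 + 3 = 25).
So x^2 + 25x + 66 = (x + 22)(x + 3) = 0
Setting each factor to zero: x = -22 or x = -3

x = -22, x = -3


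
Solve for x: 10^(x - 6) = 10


Express both sides with the same base.
10 = 10^1
Since the bases match, equate exponents: x - 6 = 1
So x = 1 - (-6) = 7

x = 7


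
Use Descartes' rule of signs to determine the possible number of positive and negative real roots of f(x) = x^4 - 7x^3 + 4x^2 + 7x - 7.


Descartes' rule of signs:

For positive roots, count sign changes in f(x) = x^4 - 7x^3 + 4x^2 + 7x - 7:
Signs of coefficients: +, -, +, +, -
Number of sign changes: 3
Possible positive real roots: 3, 1

For negative roots, examine f(-x) = x^4 + 7x^3 + 4x^2 - 7x - 7:
Signs of coefficients: +, +, +, -, -
Number of sign changes: 1
Possible negative real roots: 1

Positive roots: 3 or 1; Negative roots: 1


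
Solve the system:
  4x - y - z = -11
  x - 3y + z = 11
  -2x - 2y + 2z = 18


Using Cramer's rule. Expand each determinant along the first row.
D  = 4*[(-3)*2 - 1*(-2)] - (-1)*[1*2 - 1*(-2)] + (-1)*[1*(-2) - (-3)*(-2)]
  = 4*(-4) - (-1)*(4) + (-1)*(-8) = -4
Dx = (-11)*[(-3)*2 - 1*(-2)] - (-1)*[11*2 - 1*18] + (-1)*[11*(-2) - (-3)*18]
  = (-11)*(-4) - (-1)*(4) + (-1)*(32) = 16
Dy = 4*[11*2 - 1*18] - (-11)*[1*2 - 1*(-2)] + (-1)*[1*18 - 11*(-2)]
  = 4*(4) - (-11)*(4) + (-1)*(40) = 20
Dz = 4*[(-3)*18 - 11*(-2)] - (-1)*[1*18 - 11*(-2)] + (-11)*[1*(-2) - (-3)*(-2)]
  = 4*(-32) - (-1)*(40) + (-11)*(-8) = 0
x = Dx/D = 16/-4 = -4, y = Dy/D = 20/-4 = -5, z = Dz/D = 0/-4 = 0
Check eq1: (4)(-4) + (-1)(-5) + (-1)(0) = -11 = -11 ✓
Check eq2: (1)(-4) + (-3)(-5) + (1)(0) = 11 = 11 ✓
Check eq3: (-2)(-4) + (-2)(-5) + (2)(0) = 18 = 18 ✓

x = -4, y = -5, z = 0


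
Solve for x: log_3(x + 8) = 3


Convert to exponential form: x + 8 = 3^3 = 27
x = 27 - 8 = 19
Check: log_3(19 + 8) = log_3(27) = log_3(27) = 3 ✓

x = 19


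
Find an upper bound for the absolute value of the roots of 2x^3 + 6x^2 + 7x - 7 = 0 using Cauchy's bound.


Cauchy's bound: all roots r satisfy |r| <= 1 + max(|a_i/a_n|) for i = 0,...,n-1
where a_n is the leading coefficient.

Coefficients: [2, 6, 7, -7]
Leading coefficient a_n = 2
Ratios |a_i/a_n|: 3, 7/2, 7/2
Maximum ratio: 7/2
Cauchy's bound: |r| <= 1 + 7/2 = 9/2

Upper bound = 9/2


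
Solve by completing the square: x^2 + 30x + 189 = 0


Start: x^2 + 30x + 189 = 0
Move constant: x^2 + 30x = -189
Half of 30 is 15, squared is 225
Add 225 to both sides: x^2 + 30x + 225 = 36
(x + 15)^2 = 36
x + 15 = ±6
x = -15 + 6 = -9 or x = -15 - 6 = -21

x = -21, x = -9


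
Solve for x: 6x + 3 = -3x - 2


Starting with: 6x + 3 = -3x - 2
Move all x terms to left: (6 + 3)x = -2 - 3
Simplify: 9x = -5
Divide both sides by 9: x = -5/9

x = -5/9


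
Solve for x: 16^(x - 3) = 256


Express both sides with the same base.
256 = 16^2
Since the bases match, equate exponents: x - 3 = 2
So x = 2 - (-3) = 5

x = 5


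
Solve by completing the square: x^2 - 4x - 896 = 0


Start: x^2 - 4x - 896 = 0
Move constant: x^2 - 4x = 896
Half of -4 is -2, squared is 4
Add 4 to both sides: x^2 - 4x + 4 = 900
(x - 2)^2 = 900
x - 2 = ±30
x = 2 + 30 = 32 or x = 2 - 30 = -28

x = -28, x = 32


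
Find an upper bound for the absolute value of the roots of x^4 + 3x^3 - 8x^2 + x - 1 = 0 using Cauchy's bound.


Cauchy's bound: all roots r satisfy |r| <= 1 + max(|a_i/a_n|) for i = 0,...,n-1
where a_n is the leading coefficient.

Coefficients: [1, 3, -8, 1, -1]
Leading coefficient a_n = 1
Ratios |a_i/a_n|: 3, 8, 1, 1
Maximum ratio: 8
Cauchy's bound: |r| <= 1 + 8 = 9

Upper bound = 9


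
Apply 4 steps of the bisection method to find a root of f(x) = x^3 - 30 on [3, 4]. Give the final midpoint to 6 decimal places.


f(x) = x^3 - 30
f(3) = -3 < 0
f(4) = 34 > 0

Step 1: midpoint = (3.000000 + 4.000000)/2 = 3.500000
  f(3.500000) = 12.875000
  f(mid) > 0, so root is in [3.000000, 3.500000]

Step 2: midpoint = (3.000000 + 3.500000)/2 = 3.250000
  f(3.250000) = 4.328125
  f(mid) > 0, so root is in [3.000000, 3.250000]

Step 3: midpoint = (3.000000 + 3.250000)/2 = 3.125000
  f(3.125000) = 0.517578
  f(mid) > 0, so root is in [3.000000, 3.125000]

Step 4: midpoint = (3.000000 + 3.125000)/2 = 3.062500
  f(3.062500) = -1.277100
  f(mid) < 0, so root is in [3.062500, 3.125000]

midpoint = 3.062500


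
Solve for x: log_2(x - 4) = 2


Convert to exponential form: x - 4 = 2^2 = 4
x = 4 + 4 = 8
Check: log_2(8 - 4) = log_2(4) = log_2(4) = 2 ✓

x = 8


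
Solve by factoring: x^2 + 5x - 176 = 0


We need two numbers that multiply to -176 and add to 5.
Those numbers are 16 and -11 (since 16 * (-11) = -176 and 16 + (-11) = 5).
So x^2 + 5x - 176 = (x + 16)(x - 11) = 0
Setting each factor to zero: x = -16 or x = 11

x = -16, x = 11


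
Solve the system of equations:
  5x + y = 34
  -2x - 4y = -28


Using Cramer's rule:
Determinant D = (5)(-4) - (-2)(1) = -20 + 2 = -18
Dx = (34)(-4) - (-28)(1) = -136 + 28 = -108
Dy = (5)(-28) - (-2)(34) = -140 + 68 = -72
x = Dx/D = -108/-18 = 6
y = Dy/D = -72/-18 = 4

x = 6, y = 4


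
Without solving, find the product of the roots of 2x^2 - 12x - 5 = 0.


By Vieta's formulas for ax^2 + bx + c = 0:
  Sum of roots = -b/a
  Product of roots = c/a

Here a = 2, b = -12, c = -5
Sum = -(-12)/2 = 6
Product = -5/2 = -5/2

Product = -5/2


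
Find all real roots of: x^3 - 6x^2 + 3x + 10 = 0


Let p(x) = x^3 - 6x^2 + 3x + 10. By the rational root theorem (leading coefficient 1), any rational root is an integer divisor of 10: try ±1, ±2, ... in turn.
Test x = 1: value = 8 ≠ 0.
Test x = -1: value = 0 ✓, so (x + 1) is a factor.
Synthetic division by (x + 1): bring down 1; 1(-1) - 6 = -7; (-7)(-1) + 3 = 10; 10(-1) + 10 = 0 → quotient x^2 - 7x + 10, remainder 0.
Solve the quadratic x^2 - 7x + 10 = 0: discriminant = (-7)^2 - 4(1)(10) = 49 - 40 = 9.
sqrt(9) = 3, so x = (7 ± 3)/2: x = 5 or x = 2.

x = -1, x = 2, x = 5


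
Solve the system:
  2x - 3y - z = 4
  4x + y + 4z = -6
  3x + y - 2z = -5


Using Cramer's rule. Expand each determinant along the first row.
D  = 2*[1*(-2) - 4*1] - (-3)*[4*(-2) - 4*3] + (-1)*[4*1 - 1*3]
  = 2*(-6) - (-3)*(-20) + (-1)*(1) = -73
Dx = 4*[1*(-2) - 4*1] - (-3)*[(-6)*(-2) - 4*(-5)] + (-1)*[(-6)*1 - 1*(-5)]
  = 4*(-6) - (-3)*(32) + (-1)*(-1) = 73
Dy = 2*[(-6)*(-2) - 4*(-5)] - 4*[4*(-2) - 4*3] + (-1)*[4*(-5) - (-6)*3]
  = 2*(32) - 4*(-20) + (-1)*(-2) = 146
Dz = 2*[1*(-5) - (-6)*1] - (-3)*[4*(-5) - (-6)*3] + 4*[4*1 - 1*3]
  = 2*(1) - (-3)*(-2) + 4*(1) = 0
x = Dx/D = 73/-73 = -1, y = Dy/D = 146/-73 = -2, z = Dz/D = 0/-73 = 0
Check eq1: (2)(-1) + (-3)(-2) + (-1)(0) = 4 = 4 ✓
Check eq2: (4)(-1) + (1)(-2) + (4)(0) = -6 = -6 ✓
Check eq3: (3)(-1) + (1)(-2) + (-2)(0) = -5 = -5 ✓

x = -1, y = -2, z = 0


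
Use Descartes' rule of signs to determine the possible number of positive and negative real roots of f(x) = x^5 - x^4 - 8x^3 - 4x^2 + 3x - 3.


Descartes' rule of signs:

For positive roots, count sign changes in f(x) = x^5 - x^4 - 8x^3 - 4x^2 + 3x - 3:
Signs of coefficients: +, -, -, -, +, -
Number of sign changes: 3
Possible positive real roots: 3, 1

For negative roots, examine f(-x) = -x^5 - x^4 + 8x^3 - 4x^2 - 3x - 3:
Signs of coefficients: -, -, +, -, -, -
Number of sign changes: 2
Possible negative real roots: 2, 0

Positive roots: 3 or 1; Negative roots: 2 or 0


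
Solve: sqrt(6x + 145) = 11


Square both sides: 6x + 145 = 11^2 = 121
6x = 121 - 145 = -24
x = -4
Check: sqrt(6*(-4) + 145) = sqrt(121) = 11 ✓

x = -4


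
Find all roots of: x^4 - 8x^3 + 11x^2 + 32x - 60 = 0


Let p(x) = x^4 - 8x^3 + 11x^2 + 32x - 60. By the rational root theorem (leading coefficient 1), any rational root is an integer divisor of 60: try ±1, ±2, ... in turn.
Test x = 1: value = -24 ≠ 0.
Test x = -1: value = -72 ≠ 0.
Test x = 2: value = 0 ✓, so (x - 2) is a factor.
Synthetic division by (x - 2): bring down 1; 1(2) - 8 = -6; (-6)(2) + 11 = -1; (-1)(2) + 32 = 30; 30(2) - 60 = 0 → quotient x^3 - 6x^2 - x + 30, remainder 0.
Continue with the quotient x^3 - 6x^2 - x + 30 (candidates must divide 30; re-test x = 2 first in case it repeats).
Test x = 2: value = 12 ≠ 0.
Test x = -2: value = 0 ✓, so (x + 2) is a factor.
Synthetic division by (x + 2): bring down 1; 1(-2) - 6 = -8; (-8)(-2) - 1 = 15; 15(-2) + 30 = 0 → quotient x^2 - 8x + 15, remainder 0.
Solve the quadratic x^2 - 8x + 15 = 0: discriminant = (-8)^2 - 4(1)(15) = 64 - 60 = 4.
sqrt(4) = 2, so x = (8 ± 2)/2: x = 5 or x = 3.
Collecting all roots found:

x = -2, x = 2, x = 3, x = 5


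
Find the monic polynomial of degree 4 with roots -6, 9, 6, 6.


A monic polynomial with roots -6, 9, 6, 6 is:
p(x) = (x + 6)(x - 9)(x - 6)(x - 6)
After multiplying by (x + 6): x + 6
After multiplying by (x - 9): x^2 - 3x - 54
After multiplying by (x - 6): x^3 - 9x^2 - 36x + 324
After multiplying by (x - 6): x^4 - 15x^3 + 18x^2 + 540x - 1944

x^4 - 15x^3 + 18x^2 + 540x - 1944


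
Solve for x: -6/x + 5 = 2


Subtract 5 from both sides: -6/x = -3
Multiply both sides by x: -6 = -3 * x
Divide by -3: x = 2

x = 2


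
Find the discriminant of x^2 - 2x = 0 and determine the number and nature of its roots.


For ax^2 + bx + c = 0, discriminant D = b^2 - 4ac
Here a = 1, b = -2, c = 0
D = (-2)^2 - 4(1)(0) = 4 - 0 = 4

D = 4 > 0 and is a perfect square (sqrt = 2)
The equation has 2 distinct real rational roots.

Discriminant = 4, 2 distinct real rational roots


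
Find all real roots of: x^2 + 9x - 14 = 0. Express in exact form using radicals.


Using the quadratic formula: x = (-b ± sqrt(b^2 - 4ac)) / (2a)
Here a = 1, b = 9, c = -14
Discriminant = b^2 - 4ac = 9^2 - 4(1)(-14) = 81 + 56 = 137
Since discriminant = 137 > 0, there are two real roots.
x = (-9 ± sqrt(137)) / 2
Numerically: x ≈ 1.3523 or x ≈ -10.3523

x = (-9 + sqrt(137)) / 2 or x = (-9 - sqrt(137)) / 2


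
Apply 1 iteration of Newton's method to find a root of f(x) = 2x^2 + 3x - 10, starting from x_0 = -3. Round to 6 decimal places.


Newton's method: x_(n+1) = x_n - f(x_n)/f'(x_n)
f(x) = 2x^2 + 3x - 10
f'(x) = 4x + 3

Iteration 1:
  f(-3.000000) = -1.000000
  f'(-3.000000) = -9.000000
  x_1 = -3.000000 - (-1.000000)/(-9.000000) = -3.111111

x_1 = -3.111111


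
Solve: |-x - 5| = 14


An absolute value equation |expr| = 14 gives two cases:
Case 1: -x - 5 = 14
  -x = 19, so x = -19
Case 2: -x - 5 = -14
  -x = -9, so x = 9

x = -19, x = 9


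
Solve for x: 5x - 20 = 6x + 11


Starting with: 5x - 20 = 6x + 11
Move all x terms to left: (5 - 6)x = 11 + 20
Simplify: -x = 31
Divide both sides by -1: x = -31

x = -31


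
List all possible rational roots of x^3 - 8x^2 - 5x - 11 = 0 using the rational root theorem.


Rational root theorem: possible roots are ±p/q where:
  p divides the constant term (-11): p ∈ {1, 11}
  q divides the leading coefficient (1): q ∈ {1}

All possible rational roots: -11, -1, 1, 11

-11, -1, 1, 11


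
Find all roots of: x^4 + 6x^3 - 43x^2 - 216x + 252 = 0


Let p(x) = x^4 + 6x^3 - 43x^2 - 216x + 252. By the rational root theorem (leading coefficient 1), any rational root is an integer divisor of 252: try ±1, ±2, ... in turn.
Test x = 1: value = 0 ✓, so (x - 1) is a factor.
Synthetic division by (x - 1): bring down 1; 1(1) + 6 = 7; 7(1) - 43 = -36; (-36)(1) - 216 = -252; (-252)(1) + 252 = 0 → quotient x^3 + 7x^2 - 36x - 252, remainder 0.
Continue with the quotient x^3 + 7x^2 - 36x - 252 (candidates must divide 252; re-test x = 1 first in case it repeats).
Test x = 1: value = -280 ≠ 0.
Test x = -1: value = -210 ≠ 0.
Test x = 2: value = -288 ≠ 0.
Test x = -2: value = -160 ≠ 0.
Test x = 3: value = -270 ≠ 0.
Test x = -3: value = -108 ≠ 0.
Test x = 4: value = -220 ≠ 0.
Test x = -4: value = -60 ≠ 0.
Test x = 6: value = 0 ✓, so (x - 6) is a factor.
Synthetic division by (x - 6): bring down 1; 1(6) + 7 = 13; 13(6) - 36 = 42; 42(6) - 252 = 0 → quotient x^2 + 13x + 42, remainder 0.
Solve the quadratic x^2 + 13x + 42 = 0: discriminant = 13^2 - 4(1)(42) = 169 - 168 = 1.
sqrt(1) = 1, so x = (-13 ± 1)/2: x = -6 or x = -7.
Collecting all roots found:

x = -7, x = -6, x = 1, x = 6


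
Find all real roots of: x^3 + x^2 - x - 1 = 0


Let p(x) = x^3 + x^2 - x - 1. By the rational root theorem (leading coefficient 1), any rational root is an integer divisor of 1: try ±1, ±2, ... in turn.
Test x = 1: value = 0 ✓, so (x - 1) is a factor.
Synthetic division by (x - 1): bring down 1; 1(1) + 1 = 2; 2(1) - 1 = 1; 1(1) - 1 = 0 → quotient x^2 + 2x + 1, remainder 0.
Solve the quadratic x^2 + 2x + 1 = 0: discriminant = 2^2 - 4(1)(1) = 4 - 4 = 0.
Discriminant = 0, so a double root: x = -2/2 = -1.

x = -1 (multiplicity 2), x = 1


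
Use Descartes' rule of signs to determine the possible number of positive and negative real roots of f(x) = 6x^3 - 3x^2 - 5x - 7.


Descartes' rule of signs:

For positive roots, count sign changes in f(x) = 6x^3 - 3x^2 - 5x - 7:
Signs of coefficients: +, -, -, -
Number of sign changes: 1
Possible positive real roots: 1

For negative roots, examine f(-x) = -6x^3 - 3x^2 + 5x - 7:
Signs of coefficients: -, -, +, -
Number of sign changes: 2
Possible negative real roots: 2, 0

Positive roots: 1; Negative roots: 2 or 0


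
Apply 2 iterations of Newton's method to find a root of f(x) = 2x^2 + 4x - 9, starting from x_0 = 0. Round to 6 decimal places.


Newton's method: x_(n+1) = x_n - f(x_n)/f'(x_n)
f(x) = 2x^2 + 4x - 9
f'(x) = 4x + 4

Iteration 1:
  f(0.000000) = -9.000000
  f'(0.000000) = 4.000000
  x_1 = 0.000000 - (-9.000000)/(4.000000) = 2.250000

Iteration 2:
  f(2.250000) = 10.125000
  f'(2.250000) = 13.000000
  x_2 = 2.250000 - (10.125000)/(13.000000) = 1.471154

x_2 = 1.471154


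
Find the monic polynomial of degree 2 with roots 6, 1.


A monic polynomial with roots 6, 1 is:
p(x) = (x - 6)(x - 1)
After multiplying by (x - 6): x - 6
After multiplying by (x - 1): x^2 - 7x + 6

x^2 - 7x + 6


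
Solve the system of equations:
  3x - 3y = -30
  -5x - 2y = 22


Using Cramer's rule:
Determinant D = (3)(-2) - (-5)(-3) = -6 - 15 = -21
Dx = (-30)(-2) - (22)(-3) = 60 + 66 = 126
Dy = (3)(22) - (-5)(-30) = 66 - 150 = -84
x = Dx/D = 126/-21 = -6
y = Dy/D = -84/-21 = 4

x = -6, y = 4


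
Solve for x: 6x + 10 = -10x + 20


Starting with: 6x + 10 = -10x + 20
Move all x terms to left: (6 + 10)x = 20 - 10
Simplify: 16x = 10
Divide both sides by 16: x = 5/8

x = 5/8


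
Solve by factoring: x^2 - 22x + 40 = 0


We need two numbers that multiply to 40 and add to -22.
Those numbers are -20 and -2 (since (-20) * (-2) = 40 and (-20) + (-2) = -22).
So x^2 - 22x + 40 = (x - 20)(x - 2) = 0
Setting each factor to zero: x = 20 or x = 2

x = 2, x = 20


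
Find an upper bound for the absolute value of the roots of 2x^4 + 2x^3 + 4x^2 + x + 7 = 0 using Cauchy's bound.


Cauchy's bound: all roots r satisfy |r| <= 1 + max(|a_i/a_n|) for i = 0,...,n-1
where a_n is the leading coefficient.

Coefficients: [2, 2, 4, 1, 7]
Leading coefficient a_n = 2
Ratios |a_i/a_n|: 1, 2, 1/2, 7/2
Maximum ratio: 7/2
Cauchy's bound: |r| <= 1 + 7/2 = 9/2

Upper bound = 9/2


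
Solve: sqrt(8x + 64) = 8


Square both sides: 8x + 64 = 8^2 = 64
8x = 64 - 64 = 0
x = 0
Check: sqrt(8*0 + 64) = sqrt(64) = 8 ✓

x = 0


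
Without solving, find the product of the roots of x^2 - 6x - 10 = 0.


By Vieta's formulas for ax^2 + bx + c = 0:
  Sum of roots = -b/a
  Product of roots = c/a

Here a = 1, b = -6, c = -10
Sum = -(-6)/1 = 6
Product = -10/1 = -10

Product = -10


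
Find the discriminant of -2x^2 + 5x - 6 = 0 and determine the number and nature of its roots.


For ax^2 + bx + c = 0, discriminant D = b^2 - 4ac
Here a = -2, b = 5, c = -6
D = (5)^2 - 4(-2)(-6) = 25 - 48 = -23

D = -23 < 0
The equation has no real roots (2 complex conjugate roots).

Discriminant = -23, no real roots (2 complex conjugate roots)


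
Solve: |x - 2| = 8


An absolute value equation |expr| = 8 gives two cases:
Case 1: x - 2 = 8
  x = 10, so x = 10
Case 2: x - 2 = -8
  x = -6, so x = -6

x = -6, x = 10


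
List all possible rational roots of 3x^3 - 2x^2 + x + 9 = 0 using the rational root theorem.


Rational root theorem: possible roots are ±p/q where:
  p divides the constant term (9): p ∈ {1, 3, 9}
  q divides the leading coefficient (3): q ∈ {1, 3}

All possible rational roots: -9, -3, -1, -1/3, 1/3, 1, 3, 9

-9, -3, -1, -1/3, 1/3, 1, 3, 9


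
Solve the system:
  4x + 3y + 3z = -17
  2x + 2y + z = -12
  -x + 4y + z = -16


Using Cramer's rule. Expand each determinant along the first row.
D  = 4*[2*1 - 1*4] - 3*[2*1 - 1*(-1)] + 3*[2*4 - 2*(-1)]
  = 4*(-2) - 3*(3) + 3*(10) = 13
Dx = (-17)*[2*1 - 1*4] - 3*[(-12)*1 - 1*(-16)] + 3*[(-12)*4 - 2*(-16)]
  = (-17)*(-2) - 3*(4) + 3*(-16) = -26
Dy = 4*[(-12)*1 - 1*(-16)] - (-17)*[2*1 - 1*(-1)] + 3*[2*(-16) - (-12)*(-1)]
  = 4*(4) - (-17)*(3) + 3*(-44) = -65
Dz = 4*[2*(-16) - (-12)*4] - 3*[2*(-16) - (-12)*(-1)] + (-17)*[2*4 - 2*(-1)]
  = 4*(16) - 3*(-44) + (-17)*(10) = 26
x = Dx/D = -26/13 = -2, y = Dy/D = -65/13 = -5, z = Dz/D = 26/13 = 2
Check eq1: (4)(-2) + (3)(-5) + (3)(2) = -17 = -17 ✓
Check eq2: (2)(-2) + (2)(-5) + (1)(2) = -12 = -12 ✓
Check eq3: (-1)(-2) + (4)(-5) + (1)(2) = -16 = -16 ✓

x = -2, y = -5, z = 2


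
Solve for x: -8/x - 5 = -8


Subtract -5 from both sides: -8/x = -3
Multiply both sides by x: -8 = -3 * x
Divide by -3: x = 8/3

x = 8/3


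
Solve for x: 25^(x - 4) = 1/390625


Express both sides with the same base.
1/390625 = 25^(-4)
Since the bases match, equate exponents: x - 4 = -4
So x = -4 - (-4) = 0

x = 0


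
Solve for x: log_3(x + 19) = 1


Convert to exponential form: x + 19 = 3^1 = 3
x = 3 - 19 = -16
Check: log_3(-16 + 19) = log_3(3) = log_3(3) = 1 ✓

x = -16
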